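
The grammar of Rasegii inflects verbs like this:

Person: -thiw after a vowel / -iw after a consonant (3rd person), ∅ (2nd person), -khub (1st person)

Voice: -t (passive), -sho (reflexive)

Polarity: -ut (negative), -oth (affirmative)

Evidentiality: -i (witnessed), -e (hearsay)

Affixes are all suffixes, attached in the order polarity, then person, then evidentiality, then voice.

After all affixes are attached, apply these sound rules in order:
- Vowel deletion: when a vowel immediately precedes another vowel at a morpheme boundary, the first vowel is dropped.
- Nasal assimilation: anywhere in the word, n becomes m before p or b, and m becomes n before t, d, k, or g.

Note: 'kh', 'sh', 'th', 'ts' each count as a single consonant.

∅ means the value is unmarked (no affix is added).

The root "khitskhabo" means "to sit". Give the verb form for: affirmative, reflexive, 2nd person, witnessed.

Attach polarity affirmative -oth → khitskhabooth.
person = 2nd person: zero marking, form stays khitskhabooth.
Attach evidentiality witnessed -i → khitskhaboothi.
Attach voice reflexive -sho → khitskhaboothisho.
Apply vowel deletion: khitskhaboothisho → khitskhabothisho.
Nasal assimilation: no change.

khitskhabothisho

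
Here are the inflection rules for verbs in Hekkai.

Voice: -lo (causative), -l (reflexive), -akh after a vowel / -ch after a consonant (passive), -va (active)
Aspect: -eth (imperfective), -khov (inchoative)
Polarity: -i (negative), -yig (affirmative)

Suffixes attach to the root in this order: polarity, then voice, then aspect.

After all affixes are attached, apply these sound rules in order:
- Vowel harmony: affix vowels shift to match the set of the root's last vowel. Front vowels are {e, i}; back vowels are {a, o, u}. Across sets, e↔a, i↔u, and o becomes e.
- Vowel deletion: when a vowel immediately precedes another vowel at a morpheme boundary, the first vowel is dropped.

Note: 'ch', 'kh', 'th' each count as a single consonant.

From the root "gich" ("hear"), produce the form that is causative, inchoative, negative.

Attach polarity negative -i → gichi.
Attach voice causative -lo → gichilo.
Attach aspect inchoative -khov → gichilokhov.
Apply vowel harmony: gichilokhov → gichilekhev.
Vowel deletion: no change.

gichilekhev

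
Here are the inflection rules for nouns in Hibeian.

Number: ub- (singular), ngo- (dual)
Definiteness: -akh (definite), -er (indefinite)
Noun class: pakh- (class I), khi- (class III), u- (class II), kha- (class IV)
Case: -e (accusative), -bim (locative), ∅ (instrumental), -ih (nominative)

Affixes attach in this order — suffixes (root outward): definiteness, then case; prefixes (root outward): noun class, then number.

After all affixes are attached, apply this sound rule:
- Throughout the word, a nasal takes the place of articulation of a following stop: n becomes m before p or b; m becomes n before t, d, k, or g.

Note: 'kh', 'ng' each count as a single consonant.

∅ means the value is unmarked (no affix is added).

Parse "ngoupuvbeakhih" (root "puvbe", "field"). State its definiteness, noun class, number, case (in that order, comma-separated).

Segment: ngo-u-puvbe-akh-ih.
definiteness: -akh → definite.
noun class: u- → class II.
number: ngo- → dual.
case: -ih → nominative.

definite, class II, dual, nominative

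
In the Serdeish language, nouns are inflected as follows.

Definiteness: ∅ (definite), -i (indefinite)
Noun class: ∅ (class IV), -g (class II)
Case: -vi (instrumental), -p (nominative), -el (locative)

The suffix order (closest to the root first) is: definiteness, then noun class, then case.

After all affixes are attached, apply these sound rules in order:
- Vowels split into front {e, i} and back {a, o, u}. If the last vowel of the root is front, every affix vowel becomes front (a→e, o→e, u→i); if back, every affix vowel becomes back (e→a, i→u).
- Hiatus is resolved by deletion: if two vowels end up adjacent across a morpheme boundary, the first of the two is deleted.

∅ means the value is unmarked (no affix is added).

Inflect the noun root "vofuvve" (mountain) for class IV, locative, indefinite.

vofuvvel

Attach definiteness indefinite -i → vofuvvei.
noun class = class IV: zero marking, form stays vofuvvei.
Attach case locative -el → vofuvveiel.
Vowel harmony: no change.
Apply vowel deletion: vofuvveiel → vofuvvel.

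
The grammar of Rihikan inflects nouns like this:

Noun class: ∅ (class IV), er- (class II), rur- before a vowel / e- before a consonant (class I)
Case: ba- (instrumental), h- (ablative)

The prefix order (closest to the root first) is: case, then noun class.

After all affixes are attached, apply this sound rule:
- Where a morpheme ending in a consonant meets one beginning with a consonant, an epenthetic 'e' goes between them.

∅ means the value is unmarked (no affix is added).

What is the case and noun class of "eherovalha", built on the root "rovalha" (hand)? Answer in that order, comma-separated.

Segment: e-h-rovalha.
case: h- → ablative.
noun class: rur/e- → class I.

ablative, class I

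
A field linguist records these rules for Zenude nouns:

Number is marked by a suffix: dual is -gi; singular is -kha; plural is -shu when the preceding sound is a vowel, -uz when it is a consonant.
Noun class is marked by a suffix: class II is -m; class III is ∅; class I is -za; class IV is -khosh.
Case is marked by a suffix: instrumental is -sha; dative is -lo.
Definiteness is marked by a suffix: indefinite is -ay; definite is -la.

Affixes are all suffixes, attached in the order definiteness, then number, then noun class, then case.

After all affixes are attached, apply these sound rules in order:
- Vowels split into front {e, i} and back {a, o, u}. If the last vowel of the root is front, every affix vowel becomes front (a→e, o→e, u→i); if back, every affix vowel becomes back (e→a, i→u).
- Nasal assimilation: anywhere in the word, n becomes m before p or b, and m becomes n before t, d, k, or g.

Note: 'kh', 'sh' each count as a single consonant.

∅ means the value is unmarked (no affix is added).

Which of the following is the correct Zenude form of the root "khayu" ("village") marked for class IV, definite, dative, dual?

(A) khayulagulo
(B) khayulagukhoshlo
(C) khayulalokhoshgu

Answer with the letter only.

B

Attach definiteness definite -la → khayula.
Attach number dual -gi → khayulagi.
Attach noun class class IV -khosh → khayulagikhosh.
Attach case dative -lo → khayulagikhoshlo.
Apply vowel harmony: khayulagikhoshlo → khayulagukhoshlo.
Nasal assimilation: no change.
So the correct form is khayulagukhoshlo, option (B).
(C) khayulalokhoshgu is wrong: it has the affixes in the wrong order.
(A) khayulagulo is wrong: it uses class III instead of class IV for noun class.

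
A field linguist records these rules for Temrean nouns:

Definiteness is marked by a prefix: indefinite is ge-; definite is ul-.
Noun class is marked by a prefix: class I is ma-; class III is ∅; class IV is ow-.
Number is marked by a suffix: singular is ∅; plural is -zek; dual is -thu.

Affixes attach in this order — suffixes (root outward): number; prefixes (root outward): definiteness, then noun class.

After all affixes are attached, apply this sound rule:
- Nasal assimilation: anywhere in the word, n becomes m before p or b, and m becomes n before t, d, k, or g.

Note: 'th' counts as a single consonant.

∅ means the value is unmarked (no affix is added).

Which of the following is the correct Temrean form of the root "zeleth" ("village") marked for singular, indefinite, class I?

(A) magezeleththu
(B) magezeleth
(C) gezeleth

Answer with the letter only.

B

number = singular: zero marking, form stays zeleth.
Attach definiteness indefinite ge- → gezeleth.
Attach noun class class I ma- → magezeleth.
Nasal assimilation: no change.
So the correct form is magezeleth, option (B).
(C) gezeleth is wrong: it uses class III instead of class I for noun class.
(A) magezeleththu is wrong: it uses dual instead of singular for number.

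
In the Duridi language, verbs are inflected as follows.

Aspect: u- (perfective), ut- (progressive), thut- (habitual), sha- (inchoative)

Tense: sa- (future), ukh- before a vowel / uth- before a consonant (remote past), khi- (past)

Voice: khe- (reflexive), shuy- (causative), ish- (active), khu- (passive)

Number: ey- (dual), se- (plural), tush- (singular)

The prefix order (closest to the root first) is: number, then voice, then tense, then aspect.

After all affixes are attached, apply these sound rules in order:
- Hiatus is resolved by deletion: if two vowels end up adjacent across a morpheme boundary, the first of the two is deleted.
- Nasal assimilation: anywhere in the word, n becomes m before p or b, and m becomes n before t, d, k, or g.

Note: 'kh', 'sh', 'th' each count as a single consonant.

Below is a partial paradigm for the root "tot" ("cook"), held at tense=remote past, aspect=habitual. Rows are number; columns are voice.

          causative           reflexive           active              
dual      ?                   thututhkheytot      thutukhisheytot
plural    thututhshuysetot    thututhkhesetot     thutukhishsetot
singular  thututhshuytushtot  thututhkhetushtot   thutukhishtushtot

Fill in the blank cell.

Attach number dual ey- → eytot.
Attach voice causative shuy- → shuyeytot.
Attach tense remote past uth- (before consonant 'sh') → uthshuyeytot.
Attach aspect habitual thut- → thututhshuyeytot.
Vowel deletion: no change.
Nasal assimilation: no change.

thututhshuyeytot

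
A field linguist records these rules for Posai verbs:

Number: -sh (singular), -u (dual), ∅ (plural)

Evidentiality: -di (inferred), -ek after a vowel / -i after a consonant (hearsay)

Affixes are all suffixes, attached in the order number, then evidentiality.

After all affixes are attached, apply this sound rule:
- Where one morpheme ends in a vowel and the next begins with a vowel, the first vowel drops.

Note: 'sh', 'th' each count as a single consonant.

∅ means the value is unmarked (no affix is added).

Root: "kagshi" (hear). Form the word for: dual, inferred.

kagshudi

Attach number dual -u → kagshiu.
Attach evidentiality inferred -di → kagshiudi.
Apply vowel deletion: kagshiudi → kagshudi.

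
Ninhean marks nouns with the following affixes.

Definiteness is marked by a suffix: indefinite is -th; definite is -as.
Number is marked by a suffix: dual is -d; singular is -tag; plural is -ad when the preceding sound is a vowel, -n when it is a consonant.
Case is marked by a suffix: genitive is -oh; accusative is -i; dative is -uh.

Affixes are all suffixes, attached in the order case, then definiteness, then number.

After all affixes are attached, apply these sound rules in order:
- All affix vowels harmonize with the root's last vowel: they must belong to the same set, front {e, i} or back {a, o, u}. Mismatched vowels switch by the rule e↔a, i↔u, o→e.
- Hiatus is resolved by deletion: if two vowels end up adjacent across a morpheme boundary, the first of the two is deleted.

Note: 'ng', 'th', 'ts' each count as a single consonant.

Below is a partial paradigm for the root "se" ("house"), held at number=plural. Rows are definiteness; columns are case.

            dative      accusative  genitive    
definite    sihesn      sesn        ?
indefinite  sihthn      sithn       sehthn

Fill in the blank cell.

Attach case genitive -oh → seoh.
Attach definiteness definite -as → seohas.
Attach number plural -n (after consonant 's') → seohasn.
Apply vowel harmony: seohasn → seehesn.
Apply vowel deletion: seehesn → sehesn.

sehesn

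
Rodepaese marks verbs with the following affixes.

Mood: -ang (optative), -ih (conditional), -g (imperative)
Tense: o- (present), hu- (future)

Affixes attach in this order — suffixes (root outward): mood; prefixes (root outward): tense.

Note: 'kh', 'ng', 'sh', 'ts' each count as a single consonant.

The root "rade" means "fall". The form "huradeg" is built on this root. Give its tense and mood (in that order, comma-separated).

future, imperative

Segment: hu-rade-g.
tense: hu- → future.
mood: -g → imperative.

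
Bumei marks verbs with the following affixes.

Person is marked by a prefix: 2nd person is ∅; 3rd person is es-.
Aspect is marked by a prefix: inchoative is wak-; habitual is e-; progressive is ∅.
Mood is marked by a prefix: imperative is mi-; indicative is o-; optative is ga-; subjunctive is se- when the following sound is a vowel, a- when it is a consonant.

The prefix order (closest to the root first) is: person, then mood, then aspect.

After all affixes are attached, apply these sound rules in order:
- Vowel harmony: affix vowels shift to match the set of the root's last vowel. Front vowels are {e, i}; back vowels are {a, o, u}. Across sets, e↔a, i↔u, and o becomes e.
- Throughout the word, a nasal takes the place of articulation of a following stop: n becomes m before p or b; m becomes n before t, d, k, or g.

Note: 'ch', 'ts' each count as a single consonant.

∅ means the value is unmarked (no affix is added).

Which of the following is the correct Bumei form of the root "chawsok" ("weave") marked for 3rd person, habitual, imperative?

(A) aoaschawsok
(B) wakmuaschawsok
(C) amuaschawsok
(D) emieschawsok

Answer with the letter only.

Attach person 3rd person es- → eschawsok.
Attach mood imperative mi- → mieschawsok.
Attach aspect habitual e- → emieschawsok.
Apply vowel harmony: emieschawsok → amuaschawsok.
Nasal assimilation: no change.
So the correct form is amuaschawsok, option (C).
(A) aoaschawsok is wrong: it uses indicative instead of imperative for mood.
(B) wakmuaschawsok is wrong: it uses inchoative instead of habitual for aspect.
(D) emieschawsok is wrong: it fails to apply the sound rule(s).

C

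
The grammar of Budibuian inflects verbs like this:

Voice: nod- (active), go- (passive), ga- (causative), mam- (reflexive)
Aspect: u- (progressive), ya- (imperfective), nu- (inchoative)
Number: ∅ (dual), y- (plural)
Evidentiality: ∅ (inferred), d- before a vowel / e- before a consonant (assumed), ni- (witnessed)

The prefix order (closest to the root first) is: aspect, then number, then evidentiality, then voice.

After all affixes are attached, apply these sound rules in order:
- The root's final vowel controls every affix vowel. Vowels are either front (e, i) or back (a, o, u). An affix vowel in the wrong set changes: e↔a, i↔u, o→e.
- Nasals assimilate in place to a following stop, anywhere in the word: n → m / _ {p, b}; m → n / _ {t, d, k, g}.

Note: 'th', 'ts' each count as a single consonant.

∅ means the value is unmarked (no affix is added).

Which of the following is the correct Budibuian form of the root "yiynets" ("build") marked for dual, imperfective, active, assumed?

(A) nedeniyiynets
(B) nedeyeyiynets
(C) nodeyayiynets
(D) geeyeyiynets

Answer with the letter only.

B

Attach aspect imperfective ya- → yayiynets.
number = dual: zero marking, form stays yayiynets.
Attach evidentiality assumed e- (before consonant 'y') → eyayiynets.
Attach voice active nod- → nodeyayiynets.
Apply vowel harmony: nodeyayiynets → nedeyeyiynets.
Nasal assimilation: no change.
So the correct form is nedeyeyiynets, option (B).
(C) nodeyayiynets is wrong: it fails to apply the sound rule(s).
(A) nedeniyiynets is wrong: it uses inchoative instead of imperfective for aspect.
(D) geeyeyiynets is wrong: it uses causative instead of active for voice.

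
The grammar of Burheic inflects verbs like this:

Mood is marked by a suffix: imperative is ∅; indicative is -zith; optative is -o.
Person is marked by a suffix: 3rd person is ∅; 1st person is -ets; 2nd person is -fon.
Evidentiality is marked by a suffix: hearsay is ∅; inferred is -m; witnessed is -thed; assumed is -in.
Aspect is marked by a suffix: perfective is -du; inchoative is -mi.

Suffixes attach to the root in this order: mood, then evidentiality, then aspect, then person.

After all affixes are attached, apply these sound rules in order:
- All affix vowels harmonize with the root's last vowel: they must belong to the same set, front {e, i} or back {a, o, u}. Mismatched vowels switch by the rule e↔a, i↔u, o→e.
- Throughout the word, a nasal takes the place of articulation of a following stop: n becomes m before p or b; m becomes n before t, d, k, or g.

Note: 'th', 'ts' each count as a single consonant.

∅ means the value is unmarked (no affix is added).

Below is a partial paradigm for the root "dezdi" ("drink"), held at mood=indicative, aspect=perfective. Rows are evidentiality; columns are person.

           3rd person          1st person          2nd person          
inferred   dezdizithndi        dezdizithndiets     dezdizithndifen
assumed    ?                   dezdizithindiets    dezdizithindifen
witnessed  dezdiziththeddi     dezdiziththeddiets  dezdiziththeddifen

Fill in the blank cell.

Attach mood indicative -zith → dezdizith.
Attach evidentiality assumed -in → dezdizithin.
Attach aspect perfective -du → dezdizithindu.
person = 3rd person: zero marking, form stays dezdizithindu.
Apply vowel harmony: dezdizithindu → dezdizithindi.
Nasal assimilation: no change.

dezdizithindi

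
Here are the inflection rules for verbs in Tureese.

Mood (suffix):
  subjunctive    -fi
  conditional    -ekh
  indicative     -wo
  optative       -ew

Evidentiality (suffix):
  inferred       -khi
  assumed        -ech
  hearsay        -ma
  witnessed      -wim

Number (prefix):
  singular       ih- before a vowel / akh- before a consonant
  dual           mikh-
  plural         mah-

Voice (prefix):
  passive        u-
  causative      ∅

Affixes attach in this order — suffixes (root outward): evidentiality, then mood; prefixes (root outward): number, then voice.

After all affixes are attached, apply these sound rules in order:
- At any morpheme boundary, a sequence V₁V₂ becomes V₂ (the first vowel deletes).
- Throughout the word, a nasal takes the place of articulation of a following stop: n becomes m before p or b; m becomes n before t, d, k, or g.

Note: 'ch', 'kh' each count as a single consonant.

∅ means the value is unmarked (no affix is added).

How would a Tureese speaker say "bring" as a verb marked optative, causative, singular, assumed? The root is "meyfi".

Attach number singular akh- (before consonant 'm') → akhmeyfi.
Attach evidentiality assumed -ech → akhmeyfiech.
voice = causative: zero marking, form stays akhmeyfiech.
Attach mood optative -ew → akhmeyfiechew.
Apply vowel deletion: akhmeyfiechew → akhmeyfechew.
Nasal assimilation: no change.

akhmeyfechew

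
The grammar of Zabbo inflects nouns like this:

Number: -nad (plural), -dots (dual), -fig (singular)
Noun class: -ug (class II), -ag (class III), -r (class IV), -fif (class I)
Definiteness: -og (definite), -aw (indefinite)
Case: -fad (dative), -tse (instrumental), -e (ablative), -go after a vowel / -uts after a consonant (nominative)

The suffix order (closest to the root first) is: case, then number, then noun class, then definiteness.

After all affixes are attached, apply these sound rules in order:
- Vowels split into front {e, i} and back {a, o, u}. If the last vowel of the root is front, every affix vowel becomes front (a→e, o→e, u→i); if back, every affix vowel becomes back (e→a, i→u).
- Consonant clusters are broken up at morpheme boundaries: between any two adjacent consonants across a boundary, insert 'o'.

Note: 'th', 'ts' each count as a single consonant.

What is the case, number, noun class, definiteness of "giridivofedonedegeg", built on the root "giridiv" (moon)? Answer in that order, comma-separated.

dative, plural, class III, definite

Segment: giridiv-fad-nad-ag-og.
case: -fad → dative.
number: -nad → plural.
noun class: -ag → class III.
definiteness: -og → definite.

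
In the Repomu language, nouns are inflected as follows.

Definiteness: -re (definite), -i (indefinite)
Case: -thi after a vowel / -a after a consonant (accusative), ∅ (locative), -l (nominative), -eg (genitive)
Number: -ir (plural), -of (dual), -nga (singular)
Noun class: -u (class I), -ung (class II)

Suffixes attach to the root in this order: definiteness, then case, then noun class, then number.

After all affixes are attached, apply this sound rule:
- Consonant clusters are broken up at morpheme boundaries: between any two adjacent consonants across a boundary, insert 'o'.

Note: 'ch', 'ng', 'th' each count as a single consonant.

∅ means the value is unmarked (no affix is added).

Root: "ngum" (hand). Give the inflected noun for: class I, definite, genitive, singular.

ngumoreegunga

Attach definiteness definite -re → ngumre.
Attach case genitive -eg → ngumreeg.
Attach noun class class I -u → ngumreegu.
Attach number singular -nga → ngumreegunga.
Apply epenthesis: ngumreegunga → ngumoreegunga.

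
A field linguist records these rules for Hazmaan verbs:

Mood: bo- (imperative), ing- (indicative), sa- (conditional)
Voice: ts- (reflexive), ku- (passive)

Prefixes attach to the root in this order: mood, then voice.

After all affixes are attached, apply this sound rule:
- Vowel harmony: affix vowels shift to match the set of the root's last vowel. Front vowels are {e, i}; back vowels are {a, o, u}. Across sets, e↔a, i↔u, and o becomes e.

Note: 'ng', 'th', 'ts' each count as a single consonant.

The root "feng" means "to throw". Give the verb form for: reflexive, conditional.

Attach mood conditional sa- → safeng.
Attach voice reflexive ts- → tssafeng.
Apply vowel harmony: tssafeng → tssefeng.

tssefeng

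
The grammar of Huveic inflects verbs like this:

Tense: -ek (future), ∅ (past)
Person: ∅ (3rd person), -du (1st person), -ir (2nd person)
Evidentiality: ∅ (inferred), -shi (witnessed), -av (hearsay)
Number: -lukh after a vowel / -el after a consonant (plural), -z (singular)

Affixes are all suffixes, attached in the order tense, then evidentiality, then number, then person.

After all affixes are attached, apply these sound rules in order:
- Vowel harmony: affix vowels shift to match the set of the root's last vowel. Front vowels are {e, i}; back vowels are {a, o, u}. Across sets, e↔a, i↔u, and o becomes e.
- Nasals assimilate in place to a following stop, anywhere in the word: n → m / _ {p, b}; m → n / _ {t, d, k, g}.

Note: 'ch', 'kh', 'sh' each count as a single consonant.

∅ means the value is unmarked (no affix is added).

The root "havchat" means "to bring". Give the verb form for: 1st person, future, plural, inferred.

Attach tense future -ek → havchatek.
evidentiality = inferred: zero marking, form stays havchatek.
Attach number plural -el (after consonant 'k') → havchatekel.
Attach person 1st person -du → havchatekeldu.
Apply vowel harmony: havchatekeldu → havchatakaldu.
Nasal assimilation: no change.

havchatakaldu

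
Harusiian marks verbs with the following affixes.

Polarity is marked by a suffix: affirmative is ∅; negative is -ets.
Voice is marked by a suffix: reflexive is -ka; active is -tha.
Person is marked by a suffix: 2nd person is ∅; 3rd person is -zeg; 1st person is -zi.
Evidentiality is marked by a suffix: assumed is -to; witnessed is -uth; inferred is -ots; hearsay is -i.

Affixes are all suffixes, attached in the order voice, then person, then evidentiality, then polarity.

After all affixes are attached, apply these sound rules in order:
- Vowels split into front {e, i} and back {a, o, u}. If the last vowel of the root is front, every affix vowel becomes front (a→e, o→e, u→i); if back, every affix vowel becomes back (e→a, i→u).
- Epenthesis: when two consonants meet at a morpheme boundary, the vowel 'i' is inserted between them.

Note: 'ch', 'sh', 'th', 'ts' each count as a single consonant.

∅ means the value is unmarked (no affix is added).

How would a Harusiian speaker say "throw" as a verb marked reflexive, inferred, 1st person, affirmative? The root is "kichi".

Attach voice reflexive -ka → kichika.
Attach person 1st person -zi → kichikazi.
Attach evidentiality inferred -ots → kichikaziots.
polarity = affirmative: zero marking, form stays kichikaziots.
Apply vowel harmony: kichikaziots → kichikeziets.
Epenthesis: no change.

kichikeziets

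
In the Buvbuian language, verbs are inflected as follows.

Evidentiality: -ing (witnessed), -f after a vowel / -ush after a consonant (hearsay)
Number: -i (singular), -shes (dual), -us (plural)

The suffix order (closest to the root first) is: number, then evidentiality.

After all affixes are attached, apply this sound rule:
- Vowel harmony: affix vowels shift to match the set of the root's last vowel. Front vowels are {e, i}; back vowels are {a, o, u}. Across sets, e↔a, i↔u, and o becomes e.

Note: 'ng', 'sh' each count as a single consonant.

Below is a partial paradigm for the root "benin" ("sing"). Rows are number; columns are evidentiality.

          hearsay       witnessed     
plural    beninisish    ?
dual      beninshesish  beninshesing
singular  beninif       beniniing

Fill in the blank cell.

Attach number plural -us → beninus.
Attach evidentiality witnessed -ing → beninusing.
Apply vowel harmony: beninusing → beninising.

beninising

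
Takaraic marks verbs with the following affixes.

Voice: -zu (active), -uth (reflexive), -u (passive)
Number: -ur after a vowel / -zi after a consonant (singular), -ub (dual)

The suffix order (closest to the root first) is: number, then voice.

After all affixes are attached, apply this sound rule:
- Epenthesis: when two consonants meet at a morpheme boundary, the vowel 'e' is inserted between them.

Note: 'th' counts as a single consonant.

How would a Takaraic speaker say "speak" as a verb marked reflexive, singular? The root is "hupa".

Attach number singular -ur (after vowel 'a') → hupaur.
Attach voice reflexive -uth → hupauruth.
Epenthesis: no change.

hupauruth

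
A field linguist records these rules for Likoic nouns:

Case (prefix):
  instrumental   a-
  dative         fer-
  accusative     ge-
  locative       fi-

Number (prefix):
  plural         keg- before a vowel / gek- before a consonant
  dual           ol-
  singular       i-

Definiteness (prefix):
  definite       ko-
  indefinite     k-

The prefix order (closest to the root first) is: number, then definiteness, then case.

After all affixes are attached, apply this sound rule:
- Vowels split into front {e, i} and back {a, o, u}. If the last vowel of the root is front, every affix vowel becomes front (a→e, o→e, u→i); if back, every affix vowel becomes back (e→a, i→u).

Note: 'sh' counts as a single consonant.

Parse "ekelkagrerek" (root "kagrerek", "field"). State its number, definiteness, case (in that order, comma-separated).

Segment: a-k-ol-kagrerek.
number: ol- → dual.
definiteness: k- → indefinite.
case: a- → instrumental.

dual, indefinite, instrumental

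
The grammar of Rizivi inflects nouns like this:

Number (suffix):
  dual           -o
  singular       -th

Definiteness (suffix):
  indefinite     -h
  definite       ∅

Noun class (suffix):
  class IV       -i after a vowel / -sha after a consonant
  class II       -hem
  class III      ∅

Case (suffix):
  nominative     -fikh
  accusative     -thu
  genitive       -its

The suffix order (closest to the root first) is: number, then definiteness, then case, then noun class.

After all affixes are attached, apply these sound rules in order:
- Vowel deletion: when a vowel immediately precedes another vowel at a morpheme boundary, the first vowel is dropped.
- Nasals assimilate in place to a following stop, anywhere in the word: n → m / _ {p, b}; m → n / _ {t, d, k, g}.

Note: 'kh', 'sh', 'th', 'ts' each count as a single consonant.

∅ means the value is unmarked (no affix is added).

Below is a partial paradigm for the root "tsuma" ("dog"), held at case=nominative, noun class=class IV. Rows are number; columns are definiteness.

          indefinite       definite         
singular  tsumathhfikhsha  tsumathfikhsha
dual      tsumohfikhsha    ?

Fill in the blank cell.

Attach number dual -o → tsumao.
definiteness = definite: zero marking, form stays tsumao.
Attach case nominative -fikh → tsumaofikh.
Attach noun class class IV -sha (after consonant 'kh') → tsumaofikhsha.
Apply vowel deletion: tsumaofikhsha → tsumofikhsha.
Nasal assimilation: no change.

tsumofikhsha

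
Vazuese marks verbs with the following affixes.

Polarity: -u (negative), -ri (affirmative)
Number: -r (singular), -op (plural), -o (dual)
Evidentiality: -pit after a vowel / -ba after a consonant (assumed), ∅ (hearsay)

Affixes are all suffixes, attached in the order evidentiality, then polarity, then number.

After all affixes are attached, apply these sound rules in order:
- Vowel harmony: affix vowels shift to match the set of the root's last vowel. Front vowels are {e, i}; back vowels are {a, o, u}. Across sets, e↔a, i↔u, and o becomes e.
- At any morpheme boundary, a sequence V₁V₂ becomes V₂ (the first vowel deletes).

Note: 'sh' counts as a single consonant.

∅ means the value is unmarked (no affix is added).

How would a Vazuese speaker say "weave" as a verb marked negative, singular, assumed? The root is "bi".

bipitir

Attach evidentiality assumed -pit (after vowel 'i') → bipit.
Attach polarity negative -u → bipitu.
Attach number singular -r → bipitur.
Apply vowel harmony: bipitur → bipitir.
Vowel deletion: no change.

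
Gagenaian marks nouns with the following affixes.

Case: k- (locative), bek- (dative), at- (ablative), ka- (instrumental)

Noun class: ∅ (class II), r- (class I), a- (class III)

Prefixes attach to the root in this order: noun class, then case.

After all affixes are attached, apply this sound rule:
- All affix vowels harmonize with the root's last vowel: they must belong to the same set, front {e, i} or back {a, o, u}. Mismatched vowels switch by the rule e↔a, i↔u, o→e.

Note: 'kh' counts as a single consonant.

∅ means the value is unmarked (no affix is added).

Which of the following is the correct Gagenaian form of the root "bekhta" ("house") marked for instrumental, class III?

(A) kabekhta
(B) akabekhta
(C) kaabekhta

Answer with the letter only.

Attach noun class class III a- → abekhta.
Attach case instrumental ka- → kaabekhta.
Vowel harmony: no change.
So the correct form is kaabekhta, option (C).
(A) kabekhta is wrong: it uses class II instead of class III for noun class.
(B) akabekhta is wrong: it has the affixes in the wrong order.

C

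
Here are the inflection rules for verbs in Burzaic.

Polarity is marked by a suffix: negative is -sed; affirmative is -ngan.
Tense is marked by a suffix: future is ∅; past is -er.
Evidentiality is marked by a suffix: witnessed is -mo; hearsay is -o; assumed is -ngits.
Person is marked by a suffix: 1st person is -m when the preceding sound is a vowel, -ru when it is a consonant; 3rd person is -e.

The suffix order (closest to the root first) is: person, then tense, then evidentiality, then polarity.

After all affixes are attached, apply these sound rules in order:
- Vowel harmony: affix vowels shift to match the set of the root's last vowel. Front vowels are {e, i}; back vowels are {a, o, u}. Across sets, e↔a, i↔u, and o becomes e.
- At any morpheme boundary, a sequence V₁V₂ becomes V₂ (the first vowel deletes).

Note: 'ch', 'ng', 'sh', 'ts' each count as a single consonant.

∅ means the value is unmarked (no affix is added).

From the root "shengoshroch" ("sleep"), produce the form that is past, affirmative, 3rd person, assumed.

shengoshrocharngutsngan

Attach person 3rd person -e → shengoshroche.
Attach tense past -er → shengoshrocheer.
Attach evidentiality assumed -ngits → shengoshrocheerngits.
Attach polarity affirmative -ngan → shengoshrocheerngitsngan.
Apply vowel harmony: shengoshrocheerngitsngan → shengoshrochaarngutsngan.
Apply vowel deletion: shengoshrochaarngutsngan → shengoshrocharngutsngan.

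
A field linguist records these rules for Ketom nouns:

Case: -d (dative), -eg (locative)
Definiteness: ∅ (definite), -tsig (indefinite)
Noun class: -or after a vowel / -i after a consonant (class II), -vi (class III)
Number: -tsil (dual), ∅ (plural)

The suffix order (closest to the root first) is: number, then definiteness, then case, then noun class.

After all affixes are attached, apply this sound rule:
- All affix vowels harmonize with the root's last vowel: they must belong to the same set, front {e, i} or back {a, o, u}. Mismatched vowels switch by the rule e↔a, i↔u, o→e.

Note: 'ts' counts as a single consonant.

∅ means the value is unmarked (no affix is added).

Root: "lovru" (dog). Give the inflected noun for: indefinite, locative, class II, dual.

Attach number dual -tsil → lovrutsil.
Attach definiteness indefinite -tsig → lovrutsiltsig.
Attach case locative -eg → lovrutsiltsigeg.
Attach noun class class II -i (after consonant 'g') → lovrutsiltsigegi.
Apply vowel harmony: lovrutsiltsigegi → lovrutsultsugagu.

lovrutsultsugagu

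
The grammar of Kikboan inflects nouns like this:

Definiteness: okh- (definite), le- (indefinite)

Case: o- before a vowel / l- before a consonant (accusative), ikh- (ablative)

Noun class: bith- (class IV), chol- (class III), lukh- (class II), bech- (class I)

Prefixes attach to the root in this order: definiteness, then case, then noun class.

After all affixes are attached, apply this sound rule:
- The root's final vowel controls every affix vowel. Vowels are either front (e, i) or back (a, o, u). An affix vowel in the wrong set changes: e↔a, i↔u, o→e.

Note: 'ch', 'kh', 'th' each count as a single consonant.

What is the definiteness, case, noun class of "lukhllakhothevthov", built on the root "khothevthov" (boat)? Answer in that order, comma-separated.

Segment: lukh-l-le-khothevthov.
definiteness: le- → indefinite.
case: o/l- → accusative.
noun class: lukh- → class II.

indefinite, accusative, class II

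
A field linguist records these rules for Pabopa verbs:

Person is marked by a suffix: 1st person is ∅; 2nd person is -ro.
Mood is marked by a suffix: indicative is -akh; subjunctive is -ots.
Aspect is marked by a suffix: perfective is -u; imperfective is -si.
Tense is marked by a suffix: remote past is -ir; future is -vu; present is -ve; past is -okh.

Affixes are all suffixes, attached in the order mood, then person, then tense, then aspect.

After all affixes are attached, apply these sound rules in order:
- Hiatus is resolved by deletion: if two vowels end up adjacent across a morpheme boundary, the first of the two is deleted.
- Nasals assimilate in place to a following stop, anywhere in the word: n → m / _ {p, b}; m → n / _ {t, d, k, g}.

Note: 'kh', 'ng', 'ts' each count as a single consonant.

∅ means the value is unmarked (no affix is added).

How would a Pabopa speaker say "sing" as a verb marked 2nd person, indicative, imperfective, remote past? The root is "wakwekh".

wakwekhakhrirsi

Attach mood indicative -akh → wakwekhakh.
Attach person 2nd person -ro → wakwekhakhro.
Attach tense remote past -ir → wakwekhakhroir.
Attach aspect imperfective -si → wakwekhakhroirsi.
Apply vowel deletion: wakwekhakhroirsi → wakwekhakhrirsi.
Nasal assimilation: no change.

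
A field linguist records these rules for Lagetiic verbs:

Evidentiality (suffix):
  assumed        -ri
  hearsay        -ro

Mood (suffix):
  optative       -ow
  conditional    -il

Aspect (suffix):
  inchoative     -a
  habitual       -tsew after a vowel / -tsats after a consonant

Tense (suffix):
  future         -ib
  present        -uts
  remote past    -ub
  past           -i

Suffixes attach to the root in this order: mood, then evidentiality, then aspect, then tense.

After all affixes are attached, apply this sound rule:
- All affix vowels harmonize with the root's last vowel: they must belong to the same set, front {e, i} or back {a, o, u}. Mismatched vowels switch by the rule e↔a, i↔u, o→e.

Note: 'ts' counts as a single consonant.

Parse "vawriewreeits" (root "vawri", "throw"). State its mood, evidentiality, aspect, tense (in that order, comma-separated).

Segment: vawri-ow-ro-a-uts.
mood: -ow → optative.
evidentiality: -ro → hearsay.
aspect: -a → inchoative.
tense: -uts → present.

optative, hearsay, inchoative, present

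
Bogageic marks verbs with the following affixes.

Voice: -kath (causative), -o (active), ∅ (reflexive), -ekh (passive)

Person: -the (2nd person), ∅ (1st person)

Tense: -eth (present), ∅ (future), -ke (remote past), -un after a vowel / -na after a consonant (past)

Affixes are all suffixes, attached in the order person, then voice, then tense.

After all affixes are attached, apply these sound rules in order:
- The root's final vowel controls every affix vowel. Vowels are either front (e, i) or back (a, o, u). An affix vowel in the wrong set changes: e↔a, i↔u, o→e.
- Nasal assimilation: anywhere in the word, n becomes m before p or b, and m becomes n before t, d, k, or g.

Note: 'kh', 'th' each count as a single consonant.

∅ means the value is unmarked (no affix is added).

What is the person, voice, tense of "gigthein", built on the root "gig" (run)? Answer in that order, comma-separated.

Segment: gig-the-un.
person: -the → 2nd person.
voice: ∅ → reflexive.
tense: -un/na → past.

2nd person, reflexive, past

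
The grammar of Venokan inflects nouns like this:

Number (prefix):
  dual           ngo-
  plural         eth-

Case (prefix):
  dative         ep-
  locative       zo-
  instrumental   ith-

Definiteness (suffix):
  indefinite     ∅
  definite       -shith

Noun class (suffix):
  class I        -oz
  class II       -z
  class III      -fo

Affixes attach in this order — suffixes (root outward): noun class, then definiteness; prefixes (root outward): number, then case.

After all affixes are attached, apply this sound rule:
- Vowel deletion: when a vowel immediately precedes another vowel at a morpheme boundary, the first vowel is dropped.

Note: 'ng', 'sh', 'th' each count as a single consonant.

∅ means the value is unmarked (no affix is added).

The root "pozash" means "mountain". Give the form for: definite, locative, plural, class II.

Attach number plural eth- → ethpozash.
Attach case locative zo- → zoethpozash.
Attach noun class class II -z → zoethpozashz.
Attach definiteness definite -shith → zoethpozashzshith.
Apply vowel deletion: zoethpozashzshith → zethpozashzshith.

zethpozashzshith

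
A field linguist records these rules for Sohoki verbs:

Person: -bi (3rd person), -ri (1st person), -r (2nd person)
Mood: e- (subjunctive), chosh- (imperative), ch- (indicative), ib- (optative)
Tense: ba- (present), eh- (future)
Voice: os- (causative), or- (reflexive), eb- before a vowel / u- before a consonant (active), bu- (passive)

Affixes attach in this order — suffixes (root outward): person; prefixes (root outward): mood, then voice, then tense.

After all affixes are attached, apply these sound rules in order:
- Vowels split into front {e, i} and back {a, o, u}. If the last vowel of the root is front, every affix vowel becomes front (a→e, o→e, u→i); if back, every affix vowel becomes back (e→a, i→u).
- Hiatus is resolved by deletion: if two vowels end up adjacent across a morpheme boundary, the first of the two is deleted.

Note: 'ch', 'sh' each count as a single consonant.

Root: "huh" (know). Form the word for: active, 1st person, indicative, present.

Attach person 1st person -ri → huhri.
Attach mood indicative ch- → chhuhri.
Attach voice active u- (before consonant 'ch') → uchhuhri.
Attach tense present ba- → bauchhuhri.
Apply vowel harmony: bauchhuhri → bauchhuhru.
Apply vowel deletion: bauchhuhru → buchhuhru.

buchhuhru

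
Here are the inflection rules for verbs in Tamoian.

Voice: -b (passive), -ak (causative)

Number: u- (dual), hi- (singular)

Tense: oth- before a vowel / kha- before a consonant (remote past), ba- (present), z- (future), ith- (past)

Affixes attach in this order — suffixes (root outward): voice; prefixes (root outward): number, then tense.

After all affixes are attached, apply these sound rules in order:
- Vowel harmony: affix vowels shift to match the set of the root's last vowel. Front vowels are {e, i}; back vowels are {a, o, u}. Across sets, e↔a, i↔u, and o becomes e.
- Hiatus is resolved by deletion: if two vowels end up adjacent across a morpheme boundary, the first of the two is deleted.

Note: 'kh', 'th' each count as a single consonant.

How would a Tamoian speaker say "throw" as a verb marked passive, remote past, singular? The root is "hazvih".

khehihazvihb

Attach voice passive -b → hazvihb.
Attach number singular hi- → hihazvihb.
Attach tense remote past kha- (before consonant 'h') → khahihazvihb.
Apply vowel harmony: khahihazvihb → khehihazvihb.
Vowel deletion: no change.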